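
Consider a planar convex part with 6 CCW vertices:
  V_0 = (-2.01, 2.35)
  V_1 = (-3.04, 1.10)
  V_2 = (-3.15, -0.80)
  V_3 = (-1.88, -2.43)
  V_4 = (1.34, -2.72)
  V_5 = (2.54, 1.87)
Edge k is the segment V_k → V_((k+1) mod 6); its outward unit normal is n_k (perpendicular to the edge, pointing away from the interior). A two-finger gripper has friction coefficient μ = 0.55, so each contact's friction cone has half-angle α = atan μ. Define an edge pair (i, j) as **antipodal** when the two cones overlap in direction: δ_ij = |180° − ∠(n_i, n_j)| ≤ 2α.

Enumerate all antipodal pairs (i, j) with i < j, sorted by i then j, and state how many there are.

α = atan 0.55 = 28.81°;  2α = 57.62°
n_0 = (-0.7718, +0.6359)
n_1 = (-0.9983, +0.0578)
n_2 = (-0.7888, -0.6146)
n_3 = (-0.0897, -0.9960)
n_4 = (+0.9675, -0.2529)
n_5 = (+0.1049, +0.9945)
  (0,1): δ = 143.82°  ·
  (0,2): δ = 102.59°  ·
  (0,3): δ = 55.66°  ✓
  (0,4): δ = 24.84°  ✓
  (0,5): δ = 123.47°  ·
  (1,2): δ = 138.76°  ·
  (1,3): δ = 91.83°  ·
  (1,4): δ = 11.34°  ✓
  (1,5): δ = 87.29°  ·
  (2,3): δ = 133.07°  ·
  (2,4): δ = 52.57°  ✓
  (2,5): δ = 46.05°  ✓
  (3,4): δ = 99.51°  ·
  (3,5): δ = 0.88°  ✓
  (4,5): δ = 81.37°  ·
antipodal pairs: 6

count = 6; pairs: (0,3), (0,4), (1,4), (2,4), (2,5), (3,5)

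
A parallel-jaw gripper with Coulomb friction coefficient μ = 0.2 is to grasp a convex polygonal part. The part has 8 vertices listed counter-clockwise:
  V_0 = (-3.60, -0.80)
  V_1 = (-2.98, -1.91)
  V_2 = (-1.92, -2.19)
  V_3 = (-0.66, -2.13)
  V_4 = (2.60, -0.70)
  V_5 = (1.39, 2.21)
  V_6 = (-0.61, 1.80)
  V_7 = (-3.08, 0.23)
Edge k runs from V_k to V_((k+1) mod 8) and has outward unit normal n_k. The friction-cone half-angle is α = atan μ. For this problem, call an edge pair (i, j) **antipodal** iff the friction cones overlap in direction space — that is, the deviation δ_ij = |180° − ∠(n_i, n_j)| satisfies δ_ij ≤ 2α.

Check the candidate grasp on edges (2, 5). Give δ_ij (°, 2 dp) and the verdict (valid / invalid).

δ = 8.86°, valid

α = atan 0.2 = 11.31°;  2α = 22.62°
edge 2: e_2 = (+1.26, +0.06);  n_2 = (+0.0476, -0.9989)
edge 5: e_5 = (-2.00, -0.41);  n_5 = (-0.2008, +0.9796)
∠(n_2, n_5) = 171.14°
δ = |180° − 171.14°| = 8.86°
8.86° ≤ 2α = 22.62°  →  valid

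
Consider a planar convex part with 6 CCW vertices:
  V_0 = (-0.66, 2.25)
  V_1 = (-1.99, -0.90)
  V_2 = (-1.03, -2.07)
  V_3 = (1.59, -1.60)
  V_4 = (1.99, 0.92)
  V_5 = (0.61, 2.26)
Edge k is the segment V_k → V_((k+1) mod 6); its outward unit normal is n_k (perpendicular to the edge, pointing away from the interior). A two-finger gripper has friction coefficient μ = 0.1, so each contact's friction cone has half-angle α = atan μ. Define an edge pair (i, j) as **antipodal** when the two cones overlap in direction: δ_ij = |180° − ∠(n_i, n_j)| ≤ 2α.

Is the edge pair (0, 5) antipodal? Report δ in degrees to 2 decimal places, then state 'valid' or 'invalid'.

α = atan 0.1 = 5.71°;  2α = 11.42°
edge 0: e_0 = (-1.33, -3.15);  n_0 = (-0.9212, +0.3890)
edge 5: e_5 = (-1.27, -0.01);  n_5 = (-0.0079, +1.0000)
∠(n_0, n_5) = 66.66°
δ = |180° − 66.66°| = 113.34°
113.34° > 2α = 11.42°  →  invalid

δ = 113.34°, invalid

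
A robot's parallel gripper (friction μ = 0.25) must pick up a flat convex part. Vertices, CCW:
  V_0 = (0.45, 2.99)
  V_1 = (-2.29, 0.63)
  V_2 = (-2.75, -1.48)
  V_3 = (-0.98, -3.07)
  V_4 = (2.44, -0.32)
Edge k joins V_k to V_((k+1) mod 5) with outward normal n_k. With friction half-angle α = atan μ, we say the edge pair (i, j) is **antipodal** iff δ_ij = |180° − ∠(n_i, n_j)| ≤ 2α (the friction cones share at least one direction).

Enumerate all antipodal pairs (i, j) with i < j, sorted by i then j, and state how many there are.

count = 2; pairs: (0,3), (2,4)

α = atan 0.25 = 14.04°;  2α = 28.07°
n_0 = (-0.6526, +0.7577)
n_1 = (-0.9771, +0.2130)
n_2 = (-0.6683, -0.7439)
n_3 = (+0.6266, -0.7793)
n_4 = (+0.8570, +0.5153)
  (0,1): δ = 143.04°  ·
  (0,2): δ = 82.67°  ·
  (0,3): δ = 1.94°  ✓
  (0,4): δ = 80.28°  ·
  (1,2): δ = 119.63°  ·
  (1,3): δ = 38.90°  ·
  (1,4): δ = 43.31°  ·
  (2,3): δ = 99.26°  ·
  (2,4): δ = 17.05°  ✓
  (3,4): δ = 97.79°  ·
antipodal pairs: 2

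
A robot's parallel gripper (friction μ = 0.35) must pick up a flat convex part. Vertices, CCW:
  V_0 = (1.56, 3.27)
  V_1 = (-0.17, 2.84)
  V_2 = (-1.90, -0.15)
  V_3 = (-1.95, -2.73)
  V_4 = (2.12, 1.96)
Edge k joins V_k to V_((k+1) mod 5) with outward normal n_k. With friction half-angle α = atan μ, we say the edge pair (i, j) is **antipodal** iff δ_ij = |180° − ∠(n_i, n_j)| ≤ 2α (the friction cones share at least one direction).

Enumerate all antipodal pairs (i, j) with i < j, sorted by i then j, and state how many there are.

count = 3; pairs: (0,3), (1,3), (2,4)

α = atan 0.35 = 19.29°;  2α = 38.58°
n_0 = (-0.2412, +0.9705)
n_1 = (-0.8656, +0.5008)
n_2 = (-0.9998, +0.0194)
n_3 = (+0.7553, -0.6554)
n_4 = (+0.9195, +0.3931)
  (0,1): δ = 134.01°  ·
  (0,2): δ = 105.07°  ·
  (0,3): δ = 35.09°  ✓
  (0,4): δ = 99.19°  ·
  (1,2): δ = 151.06°  ·
  (1,3): δ = 10.90°  ✓
  (1,4): δ = 53.20°  ·
  (2,3): δ = 39.84°  ·
  (2,4): δ = 24.26°  ✓
  (3,4): δ = 115.90°  ·
antipodal pairs: 3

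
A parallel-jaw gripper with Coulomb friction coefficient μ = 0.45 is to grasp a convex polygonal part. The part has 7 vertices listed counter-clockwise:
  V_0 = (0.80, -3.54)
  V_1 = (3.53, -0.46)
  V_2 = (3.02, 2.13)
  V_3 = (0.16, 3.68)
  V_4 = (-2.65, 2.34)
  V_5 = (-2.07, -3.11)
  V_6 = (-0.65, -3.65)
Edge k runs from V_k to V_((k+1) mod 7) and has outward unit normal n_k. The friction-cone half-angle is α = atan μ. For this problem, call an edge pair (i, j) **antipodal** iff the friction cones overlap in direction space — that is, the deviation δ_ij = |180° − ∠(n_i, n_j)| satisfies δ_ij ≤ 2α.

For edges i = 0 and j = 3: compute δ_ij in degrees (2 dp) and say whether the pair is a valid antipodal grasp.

α = atan 0.45 = 24.23°;  2α = 48.46°
edge 0: e_0 = (+2.73, +3.08);  n_0 = (+0.7483, -0.6633)
edge 3: e_3 = (-2.81, -1.34);  n_3 = (-0.4304, +0.9026)
∠(n_0, n_3) = 157.05°
δ = |180° − 157.05°| = 22.95°
22.95° ≤ 2α = 48.46°  →  valid

δ = 22.95°, valid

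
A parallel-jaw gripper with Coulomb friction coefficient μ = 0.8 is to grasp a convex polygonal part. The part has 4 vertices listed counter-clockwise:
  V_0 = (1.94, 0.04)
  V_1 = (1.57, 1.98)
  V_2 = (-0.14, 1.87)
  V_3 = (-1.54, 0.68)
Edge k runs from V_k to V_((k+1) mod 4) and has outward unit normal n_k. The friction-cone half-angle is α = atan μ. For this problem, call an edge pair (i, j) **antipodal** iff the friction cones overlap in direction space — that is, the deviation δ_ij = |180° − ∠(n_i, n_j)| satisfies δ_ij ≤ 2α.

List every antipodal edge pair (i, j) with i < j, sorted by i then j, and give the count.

count = 4; pairs: (0,2), (0,3), (1,3), (2,3)

α = atan 0.8 = 38.66°;  2α = 77.32°
n_0 = (+0.9823, +0.1873)
n_1 = (-0.0642, +0.9979)
n_2 = (-0.6476, +0.7619)
n_3 = (-0.1809, -0.9835)
  (0,1): δ = 97.12°  ·
  (0,2): δ = 60.43°  ✓
  (0,3): δ = 68.78°  ✓
  (1,2): δ = 143.32°  ·
  (1,3): δ = 14.10°  ✓
  (2,3): δ = 50.79°  ✓
antipodal pairs: 4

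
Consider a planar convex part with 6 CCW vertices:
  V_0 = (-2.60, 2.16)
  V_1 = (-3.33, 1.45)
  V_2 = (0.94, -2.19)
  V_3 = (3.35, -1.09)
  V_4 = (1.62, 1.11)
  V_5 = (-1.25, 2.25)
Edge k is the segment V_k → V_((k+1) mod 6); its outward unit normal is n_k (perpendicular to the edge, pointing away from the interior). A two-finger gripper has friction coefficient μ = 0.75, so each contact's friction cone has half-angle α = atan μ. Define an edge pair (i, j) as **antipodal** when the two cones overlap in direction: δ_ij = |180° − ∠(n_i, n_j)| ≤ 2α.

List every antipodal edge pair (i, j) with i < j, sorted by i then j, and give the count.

count = 6; pairs: (0,2), (1,3), (1,4), (1,5), (2,4), (2,5)

α = atan 0.75 = 36.87°;  2α = 73.74°
n_0 = (-0.6972, +0.7169)
n_1 = (-0.6487, -0.7610)
n_2 = (+0.4152, -0.9097)
n_3 = (+0.7861, +0.6181)
n_4 = (+0.3692, +0.9294)
n_5 = (-0.0665, +0.9978)
  (0,1): δ = 84.65°  ·
  (0,2): δ = 19.67°  ✓
  (0,3): δ = 83.98°  ·
  (0,4): δ = 114.13°  ·
  (0,5): δ = 139.61°  ·
  (1,2): δ = 115.02°  ·
  (1,3): δ = 11.37°  ✓
  (1,4): δ = 18.78°  ✓
  (1,5): δ = 44.26°  ✓
  (2,3): δ = 76.35°  ·
  (2,4): δ = 46.20°  ✓
  (2,5): δ = 20.72°  ✓
  (3,4): δ = 149.84°  ·
  (3,5): δ = 124.37°  ·
  (4,5): δ = 154.52°  ·
antipodal pairs: 6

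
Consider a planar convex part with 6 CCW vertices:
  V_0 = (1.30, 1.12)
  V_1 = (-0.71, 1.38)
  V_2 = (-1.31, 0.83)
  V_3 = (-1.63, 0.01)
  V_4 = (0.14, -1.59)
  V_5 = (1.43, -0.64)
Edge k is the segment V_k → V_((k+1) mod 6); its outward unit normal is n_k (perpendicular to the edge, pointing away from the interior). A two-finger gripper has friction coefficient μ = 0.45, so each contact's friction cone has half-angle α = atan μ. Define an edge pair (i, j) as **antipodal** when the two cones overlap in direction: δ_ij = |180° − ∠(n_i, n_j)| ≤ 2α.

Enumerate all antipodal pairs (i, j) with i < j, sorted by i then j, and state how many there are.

α = atan 0.45 = 24.23°;  2α = 48.46°
n_0 = (+0.1283, +0.9917)
n_1 = (-0.6757, +0.7372)
n_2 = (-0.9316, +0.3635)
n_3 = (-0.6706, -0.7418)
n_4 = (+0.5930, -0.8052)
n_5 = (+0.9973, +0.0737)
  (0,1): δ = 130.12°  ·
  (0,2): δ = 103.95°  ·
  (0,3): δ = 34.74°  ✓
  (0,4): δ = 43.74°  ✓
  (0,5): δ = 101.59°  ·
  (1,2): δ = 153.83°  ·
  (1,3): δ = 84.62°  ·
  (1,4): δ = 6.14°  ✓
  (1,5): δ = 51.71°  ·
  (2,3): δ = 110.79°  ·
  (2,4): δ = 32.31°  ✓
  (2,5): δ = 25.54°  ✓
  (3,4): δ = 101.52°  ·
  (3,5): δ = 43.66°  ✓
  (4,5): δ = 122.14°  ·
antipodal pairs: 6

count = 6; pairs: (0,3), (0,4), (1,4), (2,4), (2,5), (3,5)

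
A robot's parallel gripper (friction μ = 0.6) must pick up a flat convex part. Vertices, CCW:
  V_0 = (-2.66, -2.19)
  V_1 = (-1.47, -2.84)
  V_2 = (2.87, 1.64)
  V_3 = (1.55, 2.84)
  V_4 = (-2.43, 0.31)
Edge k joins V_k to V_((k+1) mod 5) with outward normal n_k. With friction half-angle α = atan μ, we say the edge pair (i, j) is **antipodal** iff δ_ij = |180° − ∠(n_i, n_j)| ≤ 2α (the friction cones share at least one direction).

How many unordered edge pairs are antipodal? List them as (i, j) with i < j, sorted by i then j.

α = atan 0.6 = 30.96°;  2α = 61.93°
n_0 = (-0.4794, -0.8776)
n_1 = (+0.7182, -0.6958)
n_2 = (+0.6727, +0.7399)
n_3 = (-0.5365, +0.8439)
n_4 = (-0.9958, +0.0916)
  (0,1): δ = 105.45°  ·
  (0,2): δ = 13.63°  ✓
  (0,3): δ = 61.09°  ✓
  (0,4): δ = 113.39°  ·
  (1,2): δ = 88.18°  ·
  (1,3): δ = 13.47°  ✓
  (1,4): δ = 38.83°  ✓
  (2,3): δ = 105.28°  ·
  (2,4): δ = 52.98°  ✓
  (3,4): δ = 127.70°  ·
antipodal pairs: 5

count = 5; pairs: (0,2), (0,3), (1,3), (1,4), (2,4)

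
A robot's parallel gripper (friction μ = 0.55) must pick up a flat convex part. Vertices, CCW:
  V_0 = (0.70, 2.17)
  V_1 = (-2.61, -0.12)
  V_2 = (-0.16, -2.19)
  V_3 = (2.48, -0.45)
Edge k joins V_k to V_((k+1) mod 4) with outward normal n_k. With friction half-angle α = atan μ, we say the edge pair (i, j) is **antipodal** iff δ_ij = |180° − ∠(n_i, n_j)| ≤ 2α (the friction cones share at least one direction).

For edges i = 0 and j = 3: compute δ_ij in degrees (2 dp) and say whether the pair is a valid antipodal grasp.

δ = 89.51°, invalid

α = atan 0.55 = 28.81°;  2α = 57.62°
edge 0: e_0 = (-3.31, -2.29);  n_0 = (-0.5690, +0.8224)
edge 3: e_3 = (-1.78, +2.62);  n_3 = (+0.8272, +0.5620)
∠(n_0, n_3) = 90.49°
δ = |180° − 90.49°| = 89.51°
89.51° > 2α = 57.62°  →  invalid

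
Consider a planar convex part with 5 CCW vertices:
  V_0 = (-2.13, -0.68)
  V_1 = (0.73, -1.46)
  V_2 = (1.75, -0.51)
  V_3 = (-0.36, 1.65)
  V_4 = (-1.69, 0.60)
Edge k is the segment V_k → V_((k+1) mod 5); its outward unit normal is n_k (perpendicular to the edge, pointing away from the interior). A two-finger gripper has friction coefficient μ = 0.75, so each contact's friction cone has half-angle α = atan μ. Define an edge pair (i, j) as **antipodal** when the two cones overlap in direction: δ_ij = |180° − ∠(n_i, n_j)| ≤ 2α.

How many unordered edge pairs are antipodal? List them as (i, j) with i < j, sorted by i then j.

α = atan 0.75 = 36.87°;  2α = 73.74°
n_0 = (-0.2631, -0.9648)
n_1 = (+0.6816, -0.7318)
n_2 = (+0.7153, +0.6988)
n_3 = (-0.6196, +0.7849)
n_4 = (-0.9457, +0.3251)
  (0,1): δ = 121.78°  ·
  (0,2): δ = 30.42°  ✓
  (0,3): δ = 53.55°  ✓
  (0,4): δ = 86.28°  ·
  (1,2): δ = 88.64°  ·
  (1,3): δ = 4.67°  ✓
  (1,4): δ = 28.06°  ✓
  (2,3): δ = 96.04°  ·
  (2,4): δ = 63.30°  ✓
  (3,4): δ = 147.26°  ·
antipodal pairs: 5

count = 5; pairs: (0,2), (0,3), (1,3), (1,4), (2,4)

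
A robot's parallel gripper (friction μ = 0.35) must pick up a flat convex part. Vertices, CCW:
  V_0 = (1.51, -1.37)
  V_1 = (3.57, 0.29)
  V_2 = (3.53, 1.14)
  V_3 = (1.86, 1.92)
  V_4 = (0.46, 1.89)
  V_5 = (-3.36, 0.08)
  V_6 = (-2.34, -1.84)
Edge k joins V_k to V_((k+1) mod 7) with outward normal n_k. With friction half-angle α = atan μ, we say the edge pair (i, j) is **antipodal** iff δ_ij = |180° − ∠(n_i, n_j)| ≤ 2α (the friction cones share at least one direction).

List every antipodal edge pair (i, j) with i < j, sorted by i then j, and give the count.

count = 7; pairs: (0,3), (0,4), (1,5), (2,5), (2,6), (3,6), (4,6)

α = atan 0.35 = 19.29°;  2α = 38.58°
n_0 = (+0.6275, -0.7787)
n_1 = (+0.9989, +0.0470)
n_2 = (+0.4232, +0.9060)
n_3 = (-0.0214, +0.9998)
n_4 = (-0.4282, +0.9037)
n_5 = (-0.8831, -0.4692)
n_6 = (+0.1212, -0.9926)
  (0,1): δ = 126.17°  ·
  (0,2): δ = 63.90°  ·
  (0,3): δ = 37.64°  ✓
  (0,4): δ = 13.51°  ✓
  (0,5): δ = 79.12°  ·
  (0,6): δ = 148.10°  ·
  (1,2): δ = 117.73°  ·
  (1,3): δ = 91.47°  ·
  (1,4): δ = 67.34°  ·
  (1,5): δ = 25.29°  ✓
  (1,6): δ = 94.27°  ·
  (2,3): δ = 153.74°  ·
  (2,4): δ = 129.61°  ·
  (2,5): δ = 36.98°  ✓
  (2,6): δ = 32.00°  ✓
  (3,4): δ = 155.87°  ·
  (3,5): δ = 63.25°  ·
  (3,6): δ = 5.73°  ✓
  (4,5): δ = 87.37°  ·
  (4,6): δ = 18.39°  ✓
  (5,6): δ = 111.02°  ·
antipodal pairs: 7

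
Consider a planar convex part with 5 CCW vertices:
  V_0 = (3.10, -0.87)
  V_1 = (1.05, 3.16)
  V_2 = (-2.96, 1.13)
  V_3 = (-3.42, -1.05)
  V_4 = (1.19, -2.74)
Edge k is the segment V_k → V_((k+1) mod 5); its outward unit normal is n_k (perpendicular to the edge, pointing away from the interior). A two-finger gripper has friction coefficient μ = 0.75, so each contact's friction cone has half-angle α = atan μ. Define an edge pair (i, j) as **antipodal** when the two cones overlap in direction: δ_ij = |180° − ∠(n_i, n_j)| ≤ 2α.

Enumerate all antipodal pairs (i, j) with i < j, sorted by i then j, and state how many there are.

α = atan 0.75 = 36.87°;  2α = 73.74°
n_0 = (+0.8913, +0.4534)
n_1 = (-0.4517, +0.8922)
n_2 = (-0.9785, +0.2065)
n_3 = (-0.3442, -0.9389)
n_4 = (+0.6996, -0.7145)
  (0,1): δ = 90.11°  ·
  (0,2): δ = 38.88°  ✓
  (0,3): δ = 42.91°  ✓
  (0,4): δ = 107.43°  ·
  (1,2): δ = 128.77°  ·
  (1,3): δ = 46.98°  ✓
  (1,4): δ = 17.54°  ✓
  (2,3): δ = 98.22°  ·
  (2,4): δ = 33.69°  ✓
  (3,4): δ = 115.47°  ·
antipodal pairs: 5

count = 5; pairs: (0,2), (0,3), (1,3), (1,4), (2,4)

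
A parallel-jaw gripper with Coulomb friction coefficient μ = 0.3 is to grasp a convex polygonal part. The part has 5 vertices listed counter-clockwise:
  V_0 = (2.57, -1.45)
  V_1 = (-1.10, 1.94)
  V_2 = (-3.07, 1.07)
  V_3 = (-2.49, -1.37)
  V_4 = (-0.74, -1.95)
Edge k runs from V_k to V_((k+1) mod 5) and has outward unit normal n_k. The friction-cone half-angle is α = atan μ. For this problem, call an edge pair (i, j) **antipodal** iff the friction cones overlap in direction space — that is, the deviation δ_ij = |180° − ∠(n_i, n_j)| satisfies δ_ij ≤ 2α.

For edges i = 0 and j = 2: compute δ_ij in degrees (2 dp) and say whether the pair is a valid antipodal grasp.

α = atan 0.3 = 16.70°;  2α = 33.40°
edge 0: e_0 = (-3.67, +3.39);  n_0 = (+0.6785, +0.7346)
edge 2: e_2 = (+0.58, -2.44);  n_2 = (-0.9729, -0.2313)
∠(n_0, n_2) = 146.10°
δ = |180° − 146.10°| = 33.90°
33.90° > 2α = 33.40°  →  invalid

δ = 33.90°, invalid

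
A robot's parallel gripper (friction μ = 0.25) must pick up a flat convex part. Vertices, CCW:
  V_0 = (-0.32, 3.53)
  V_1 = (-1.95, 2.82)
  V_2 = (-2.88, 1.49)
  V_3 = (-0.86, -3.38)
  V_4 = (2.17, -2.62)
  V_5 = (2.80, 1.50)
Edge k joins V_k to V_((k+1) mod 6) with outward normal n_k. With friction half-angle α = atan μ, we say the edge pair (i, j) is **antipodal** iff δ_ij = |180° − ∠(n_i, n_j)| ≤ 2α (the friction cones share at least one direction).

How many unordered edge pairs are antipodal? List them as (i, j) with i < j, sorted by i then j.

count = 2; pairs: (0,3), (1,4)

α = atan 0.25 = 14.04°;  2α = 28.07°
n_0 = (-0.3993, +0.9168)
n_1 = (-0.8195, +0.5730)
n_2 = (-0.9237, -0.3831)
n_3 = (+0.2433, -0.9700)
n_4 = (+0.9885, -0.1512)
n_5 = (+0.5454, +0.8382)
  (0,1): δ = 148.50°  ·
  (0,2): δ = 91.01°  ·
  (0,3): δ = 9.46°  ✓
  (0,4): δ = 57.77°  ·
  (0,5): δ = 123.41°  ·
  (1,2): δ = 122.51°  ·
  (1,3): δ = 40.96°  ·
  (1,4): δ = 26.27°  ✓
  (1,5): δ = 91.91°  ·
  (2,3): δ = 98.45°  ·
  (2,4): δ = 31.22°  ·
  (2,5): δ = 34.42°  ·
  (3,4): δ = 112.77°  ·
  (3,5): δ = 47.13°  ·
  (4,5): δ = 114.36°  ·
antipodal pairs: 2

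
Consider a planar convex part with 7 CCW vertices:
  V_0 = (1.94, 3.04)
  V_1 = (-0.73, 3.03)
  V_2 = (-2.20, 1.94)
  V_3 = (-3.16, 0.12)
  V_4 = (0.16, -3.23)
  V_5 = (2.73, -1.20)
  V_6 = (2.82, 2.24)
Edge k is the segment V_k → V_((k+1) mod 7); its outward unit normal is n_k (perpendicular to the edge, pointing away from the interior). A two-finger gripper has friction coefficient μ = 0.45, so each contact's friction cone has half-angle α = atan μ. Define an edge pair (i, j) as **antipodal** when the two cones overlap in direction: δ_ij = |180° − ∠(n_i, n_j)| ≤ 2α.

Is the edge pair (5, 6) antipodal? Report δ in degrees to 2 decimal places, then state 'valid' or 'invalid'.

δ = 130.78°, invalid

α = atan 0.45 = 24.23°;  2α = 48.46°
edge 5: e_5 = (+0.09, +3.44);  n_5 = (+0.9997, -0.0262)
edge 6: e_6 = (-0.88, +0.80);  n_6 = (+0.6727, +0.7399)
∠(n_5, n_6) = 49.22°
δ = |180° − 49.22°| = 130.78°
130.78° > 2α = 48.46°  →  invalid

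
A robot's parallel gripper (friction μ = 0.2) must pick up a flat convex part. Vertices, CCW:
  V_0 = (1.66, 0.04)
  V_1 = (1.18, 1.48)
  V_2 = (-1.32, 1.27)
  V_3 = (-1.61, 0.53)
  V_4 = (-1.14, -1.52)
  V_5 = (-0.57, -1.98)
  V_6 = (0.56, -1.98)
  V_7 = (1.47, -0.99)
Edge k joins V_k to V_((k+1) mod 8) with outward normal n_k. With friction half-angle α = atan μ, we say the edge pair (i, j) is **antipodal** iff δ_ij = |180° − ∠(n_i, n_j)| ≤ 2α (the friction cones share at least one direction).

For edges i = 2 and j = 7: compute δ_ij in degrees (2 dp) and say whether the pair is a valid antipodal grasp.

δ = 10.95°, valid

α = atan 0.2 = 11.31°;  2α = 22.62°
edge 2: e_2 = (-0.29, -0.74);  n_2 = (-0.9311, +0.3649)
edge 7: e_7 = (+0.19, +1.03);  n_7 = (+0.9834, -0.1814)
∠(n_2, n_7) = 169.05°
δ = |180° − 169.05°| = 10.95°
10.95° ≤ 2α = 22.62°  →  valid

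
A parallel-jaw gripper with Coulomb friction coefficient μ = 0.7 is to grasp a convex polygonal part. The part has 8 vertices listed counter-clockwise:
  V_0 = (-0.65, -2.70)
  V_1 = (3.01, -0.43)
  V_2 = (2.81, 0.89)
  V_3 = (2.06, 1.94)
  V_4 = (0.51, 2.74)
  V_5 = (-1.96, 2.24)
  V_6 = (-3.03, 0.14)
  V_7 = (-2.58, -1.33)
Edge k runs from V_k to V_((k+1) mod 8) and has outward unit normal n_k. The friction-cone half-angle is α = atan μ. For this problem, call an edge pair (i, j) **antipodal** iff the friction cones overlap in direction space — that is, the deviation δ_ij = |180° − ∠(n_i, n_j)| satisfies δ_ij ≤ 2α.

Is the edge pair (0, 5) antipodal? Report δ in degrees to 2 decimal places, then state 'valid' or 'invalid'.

α = atan 0.7 = 34.99°;  2α = 69.98°
edge 0: e_0 = (+3.66, +2.27);  n_0 = (+0.5271, -0.8498)
edge 5: e_5 = (-1.07, -2.10);  n_5 = (-0.8910, +0.4540)
∠(n_0, n_5) = 148.81°
δ = |180° − 148.81°| = 31.19°
31.19° ≤ 2α = 69.98°  →  valid

δ = 31.19°, valid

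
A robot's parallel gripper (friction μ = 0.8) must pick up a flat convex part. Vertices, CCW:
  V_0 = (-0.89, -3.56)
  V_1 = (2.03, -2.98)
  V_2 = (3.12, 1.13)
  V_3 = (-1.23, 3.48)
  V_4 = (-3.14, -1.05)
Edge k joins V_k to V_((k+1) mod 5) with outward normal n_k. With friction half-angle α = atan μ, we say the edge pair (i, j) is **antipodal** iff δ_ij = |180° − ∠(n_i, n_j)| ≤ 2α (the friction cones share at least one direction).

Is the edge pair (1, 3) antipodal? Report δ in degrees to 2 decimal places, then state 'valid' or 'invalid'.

α = atan 0.8 = 38.66°;  2α = 77.32°
edge 1: e_1 = (+1.09, +4.11);  n_1 = (+0.9666, -0.2563)
edge 3: e_3 = (-1.91, -4.53);  n_3 = (-0.9214, +0.3885)
∠(n_1, n_3) = 171.99°
δ = |180° − 171.99°| = 8.01°
8.01° ≤ 2α = 77.32°  →  valid

δ = 8.01°, valid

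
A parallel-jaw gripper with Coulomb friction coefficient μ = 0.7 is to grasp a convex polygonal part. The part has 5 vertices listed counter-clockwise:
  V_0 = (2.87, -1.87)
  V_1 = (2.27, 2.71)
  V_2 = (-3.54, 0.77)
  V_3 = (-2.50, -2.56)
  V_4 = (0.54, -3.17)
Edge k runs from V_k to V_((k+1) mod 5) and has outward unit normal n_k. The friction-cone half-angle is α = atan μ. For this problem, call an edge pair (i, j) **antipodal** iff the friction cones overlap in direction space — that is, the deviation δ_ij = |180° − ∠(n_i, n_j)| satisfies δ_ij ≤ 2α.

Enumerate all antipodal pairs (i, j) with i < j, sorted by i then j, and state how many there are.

count = 3; pairs: (0,2), (1,3), (1,4)

α = atan 0.7 = 34.99°;  2α = 69.98°
n_0 = (+0.9915, +0.1299)
n_1 = (-0.3167, +0.9485)
n_2 = (-0.9545, -0.2981)
n_3 = (-0.1967, -0.9805)
n_4 = (+0.4872, -0.8733)
  (0,1): δ = 79.00°  ·
  (0,2): δ = 9.88°  ✓
  (0,3): δ = 71.19°  ·
  (0,4): δ = 111.70°  ·
  (1,2): δ = 91.12°  ·
  (1,3): δ = 29.81°  ✓
  (1,4): δ = 10.69°  ✓
  (2,3): δ = 118.69°  ·
  (2,4): δ = 78.19°  ·
  (3,4): δ = 139.49°  ·
antipodal pairs: 3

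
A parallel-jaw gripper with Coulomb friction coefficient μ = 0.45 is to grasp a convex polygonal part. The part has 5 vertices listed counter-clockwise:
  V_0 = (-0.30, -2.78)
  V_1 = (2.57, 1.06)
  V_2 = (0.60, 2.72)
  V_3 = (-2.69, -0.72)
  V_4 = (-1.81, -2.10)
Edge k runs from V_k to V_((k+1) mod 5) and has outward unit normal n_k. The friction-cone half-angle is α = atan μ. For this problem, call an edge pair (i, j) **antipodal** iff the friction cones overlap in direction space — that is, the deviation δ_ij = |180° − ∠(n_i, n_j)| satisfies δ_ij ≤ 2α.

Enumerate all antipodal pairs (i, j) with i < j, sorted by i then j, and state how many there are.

α = atan 0.45 = 24.23°;  2α = 48.46°
n_0 = (+0.8010, -0.5987)
n_1 = (+0.6444, +0.7647)
n_2 = (-0.7227, +0.6912)
n_3 = (-0.8432, -0.5377)
n_4 = (-0.4106, -0.9118)
  (0,1): δ = 93.34°  ·
  (0,2): δ = 6.95°  ✓
  (0,3): δ = 69.30°  ·
  (0,4): δ = 102.53°  ·
  (1,2): δ = 93.60°  ·
  (1,3): δ = 17.36°  ✓
  (1,4): δ = 15.88°  ✓
  (2,3): δ = 103.75°  ·
  (2,4): δ = 70.52°  ·
  (3,4): δ = 146.77°  ·
antipodal pairs: 3

count = 3; pairs: (0,2), (1,3), (1,4)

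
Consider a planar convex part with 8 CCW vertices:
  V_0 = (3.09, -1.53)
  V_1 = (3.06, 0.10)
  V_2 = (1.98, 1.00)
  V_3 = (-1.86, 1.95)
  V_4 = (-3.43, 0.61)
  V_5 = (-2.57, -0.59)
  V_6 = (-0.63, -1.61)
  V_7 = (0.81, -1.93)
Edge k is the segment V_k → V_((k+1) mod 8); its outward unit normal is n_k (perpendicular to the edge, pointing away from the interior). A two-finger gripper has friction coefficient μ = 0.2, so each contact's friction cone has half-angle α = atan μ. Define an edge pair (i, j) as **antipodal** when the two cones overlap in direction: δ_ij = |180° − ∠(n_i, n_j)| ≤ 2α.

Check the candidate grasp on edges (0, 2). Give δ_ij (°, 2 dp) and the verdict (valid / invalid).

α = atan 0.2 = 11.31°;  2α = 22.62°
edge 0: e_0 = (-0.03, +1.63);  n_0 = (+0.9998, +0.0184)
edge 2: e_2 = (-3.84, +0.95);  n_2 = (+0.2402, +0.9707)
∠(n_0, n_2) = 75.05°
δ = |180° − 75.05°| = 104.95°
104.95° > 2α = 22.62°  →  invalid

δ = 104.95°, invalid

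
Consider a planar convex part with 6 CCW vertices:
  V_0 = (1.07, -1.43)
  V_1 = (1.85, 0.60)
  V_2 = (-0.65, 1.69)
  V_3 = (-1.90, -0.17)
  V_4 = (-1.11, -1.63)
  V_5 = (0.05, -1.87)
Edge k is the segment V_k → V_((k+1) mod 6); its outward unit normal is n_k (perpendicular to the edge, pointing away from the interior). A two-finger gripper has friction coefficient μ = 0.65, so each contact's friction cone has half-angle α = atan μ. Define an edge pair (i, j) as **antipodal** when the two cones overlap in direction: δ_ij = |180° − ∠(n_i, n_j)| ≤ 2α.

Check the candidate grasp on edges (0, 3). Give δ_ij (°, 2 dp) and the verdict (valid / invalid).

δ = 49.44°, valid

α = atan 0.65 = 33.02°;  2α = 66.05°
edge 0: e_0 = (+0.78, +2.03);  n_0 = (+0.9335, -0.3587)
edge 3: e_3 = (+0.79, -1.46);  n_3 = (-0.8795, -0.4759)
∠(n_0, n_3) = 130.56°
δ = |180° − 130.56°| = 49.44°
49.44° ≤ 2α = 66.05°  →  valid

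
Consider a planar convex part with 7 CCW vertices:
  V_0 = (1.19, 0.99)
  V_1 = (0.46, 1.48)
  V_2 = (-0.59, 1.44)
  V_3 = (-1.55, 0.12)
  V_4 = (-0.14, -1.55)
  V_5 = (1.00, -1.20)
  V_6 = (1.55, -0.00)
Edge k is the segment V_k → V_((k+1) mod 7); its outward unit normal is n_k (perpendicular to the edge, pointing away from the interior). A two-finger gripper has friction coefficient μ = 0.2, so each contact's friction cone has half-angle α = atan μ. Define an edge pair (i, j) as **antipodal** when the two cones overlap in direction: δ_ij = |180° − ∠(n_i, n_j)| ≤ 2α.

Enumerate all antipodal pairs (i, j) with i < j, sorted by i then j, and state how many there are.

count = 4; pairs: (0,3), (1,4), (2,5), (3,6)

α = atan 0.2 = 11.31°;  2α = 22.62°
n_0 = (+0.5573, +0.8303)
n_1 = (-0.0381, +0.9993)
n_2 = (-0.8087, +0.5882)
n_3 = (-0.7641, -0.6451)
n_4 = (+0.2935, -0.9560)
n_5 = (+0.9091, -0.4167)
n_6 = (+0.9398, +0.3417)
  (0,1): δ = 143.95°  ·
  (0,2): δ = 92.16°  ·
  (0,3): δ = 15.95°  ✓
  (0,4): δ = 50.94°  ·
  (0,5): δ = 99.25°  ·
  (0,6): δ = 143.85°  ·
  (1,2): δ = 128.21°  ·
  (1,3): δ = 52.01°  ·
  (1,4): δ = 14.89°  ✓
  (1,5): δ = 63.19°  ·
  (1,6): δ = 107.80°  ·
  (2,3): δ = 103.80°  ·
  (2,4): δ = 36.91°  ·
  (2,5): δ = 11.40°  ✓
  (2,6): δ = 56.01°  ·
  (3,4): δ = 113.11°  ·
  (3,5): δ = 64.80°  ·
  (3,6): δ = 20.19°  ✓
  (4,5): δ = 131.69°  ·
  (4,6): δ = 87.08°  ·
  (5,6): δ = 135.39°  ·
antipodal pairs: 4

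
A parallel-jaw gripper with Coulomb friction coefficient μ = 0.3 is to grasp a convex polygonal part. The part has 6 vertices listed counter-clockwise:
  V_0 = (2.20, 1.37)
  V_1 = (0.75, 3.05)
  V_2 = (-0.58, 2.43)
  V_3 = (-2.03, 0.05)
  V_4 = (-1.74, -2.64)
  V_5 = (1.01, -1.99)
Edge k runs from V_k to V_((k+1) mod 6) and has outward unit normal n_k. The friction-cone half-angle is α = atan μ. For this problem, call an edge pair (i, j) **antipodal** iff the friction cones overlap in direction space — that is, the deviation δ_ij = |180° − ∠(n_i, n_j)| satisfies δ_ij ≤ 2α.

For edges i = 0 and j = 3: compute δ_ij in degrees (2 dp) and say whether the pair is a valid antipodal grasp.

α = atan 0.3 = 16.70°;  2α = 33.40°
edge 0: e_0 = (-1.45, +1.68);  n_0 = (+0.7570, +0.6534)
edge 3: e_3 = (+0.29, -2.69);  n_3 = (-0.9942, -0.1072)
∠(n_0, n_3) = 145.36°
δ = |180° − 145.36°| = 34.64°
34.64° > 2α = 33.40°  →  invalid

δ = 34.64°, invalid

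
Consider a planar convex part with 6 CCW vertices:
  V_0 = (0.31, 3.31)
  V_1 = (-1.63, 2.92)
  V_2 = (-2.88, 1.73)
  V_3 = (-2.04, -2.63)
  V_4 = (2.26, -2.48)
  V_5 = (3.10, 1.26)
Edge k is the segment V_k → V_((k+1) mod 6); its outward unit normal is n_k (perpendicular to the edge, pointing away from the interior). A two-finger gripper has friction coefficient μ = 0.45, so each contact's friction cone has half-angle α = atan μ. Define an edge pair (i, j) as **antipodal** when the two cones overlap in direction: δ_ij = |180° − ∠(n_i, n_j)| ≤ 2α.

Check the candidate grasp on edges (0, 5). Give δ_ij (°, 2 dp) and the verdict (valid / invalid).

δ = 132.33°, invalid

α = atan 0.45 = 24.23°;  2α = 48.46°
edge 0: e_0 = (-1.94, -0.39);  n_0 = (-0.1971, +0.9804)
edge 5: e_5 = (-2.79, +2.05);  n_5 = (+0.5921, +0.8059)
∠(n_0, n_5) = 47.67°
δ = |180° − 47.67°| = 132.33°
132.33° > 2α = 48.46°  →  invalid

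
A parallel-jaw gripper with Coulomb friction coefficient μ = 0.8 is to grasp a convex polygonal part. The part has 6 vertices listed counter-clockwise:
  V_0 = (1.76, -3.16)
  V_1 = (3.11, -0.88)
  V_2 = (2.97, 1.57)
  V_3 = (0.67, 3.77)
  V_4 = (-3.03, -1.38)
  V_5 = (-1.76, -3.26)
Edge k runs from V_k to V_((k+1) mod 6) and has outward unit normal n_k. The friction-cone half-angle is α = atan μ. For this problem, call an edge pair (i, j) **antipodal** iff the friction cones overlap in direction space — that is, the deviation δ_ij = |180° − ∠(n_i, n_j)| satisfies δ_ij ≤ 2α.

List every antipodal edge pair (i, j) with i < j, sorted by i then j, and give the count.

α = atan 0.8 = 38.66°;  2α = 77.32°
n_0 = (+0.8605, -0.5095)
n_1 = (+0.9984, +0.0570)
n_2 = (+0.6912, +0.7226)
n_3 = (-0.8121, +0.5835)
n_4 = (-0.8286, -0.5598)
n_5 = (+0.0284, -0.9996)
  (0,1): δ = 146.10°  ·
  (0,2): δ = 103.10°  ·
  (0,3): δ = 5.07°  ✓
  (0,4): δ = 64.67°  ✓
  (0,5): δ = 122.26°  ·
  (1,2): δ = 137.00°  ·
  (1,3): δ = 38.97°  ✓
  (1,4): δ = 30.77°  ✓
  (1,5): δ = 88.36°  ·
  (2,3): δ = 81.97°  ·
  (2,4): δ = 12.23°  ✓
  (2,5): δ = 45.35°  ✓
  (3,4): δ = 110.26°  ·
  (3,5): δ = 52.68°  ✓
  (4,5): δ = 122.41°  ·
antipodal pairs: 7

count = 7; pairs: (0,3), (0,4), (1,3), (1,4), (2,4), (2,5), (3,5)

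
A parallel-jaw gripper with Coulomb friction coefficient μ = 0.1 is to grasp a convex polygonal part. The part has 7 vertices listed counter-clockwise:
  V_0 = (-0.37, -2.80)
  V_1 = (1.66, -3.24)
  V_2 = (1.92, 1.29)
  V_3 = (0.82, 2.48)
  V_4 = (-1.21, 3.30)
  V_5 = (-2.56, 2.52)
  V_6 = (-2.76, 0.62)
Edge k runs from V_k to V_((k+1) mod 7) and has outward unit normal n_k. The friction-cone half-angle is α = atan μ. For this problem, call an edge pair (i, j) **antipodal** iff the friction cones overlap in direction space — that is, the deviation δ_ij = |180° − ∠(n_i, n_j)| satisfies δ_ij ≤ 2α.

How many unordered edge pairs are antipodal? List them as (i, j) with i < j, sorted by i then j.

count = 3; pairs: (0,3), (1,5), (2,6)

α = atan 0.1 = 5.71°;  2α = 11.42°
n_0 = (-0.2118, -0.9773)
n_1 = (+0.9984, -0.0573)
n_2 = (+0.7343, +0.6788)
n_3 = (+0.3745, +0.9272)
n_4 = (-0.5003, +0.8659)
n_5 = (-0.9945, +0.1047)
n_6 = (-0.8197, -0.5728)
  (0,1): δ = 81.06°  ·
  (0,2): δ = 35.02°  ·
  (0,3): δ = 9.77°  ✓
  (0,4): δ = 42.25°  ·
  (0,5): δ = 96.22°  ·
  (0,6): δ = 137.18°  ·
  (1,2): δ = 133.97°  ·
  (1,3): δ = 108.71°  ·
  (1,4): δ = 56.70°  ·
  (1,5): δ = 2.72°  ✓
  (1,6): δ = 38.23°  ·
  (2,3): δ = 154.75°  ·
  (2,4): δ = 102.73°  ·
  (2,5): δ = 48.76°  ·
  (2,6): δ = 7.80°  ✓
  (3,4): δ = 127.99°  ·
  (3,5): δ = 74.01°  ·
  (3,6): δ = 33.06°  ·
  (4,5): δ = 126.03°  ·
  (4,6): δ = 85.07°  ·
  (5,6): δ = 139.04°  ·
antipodal pairs: 3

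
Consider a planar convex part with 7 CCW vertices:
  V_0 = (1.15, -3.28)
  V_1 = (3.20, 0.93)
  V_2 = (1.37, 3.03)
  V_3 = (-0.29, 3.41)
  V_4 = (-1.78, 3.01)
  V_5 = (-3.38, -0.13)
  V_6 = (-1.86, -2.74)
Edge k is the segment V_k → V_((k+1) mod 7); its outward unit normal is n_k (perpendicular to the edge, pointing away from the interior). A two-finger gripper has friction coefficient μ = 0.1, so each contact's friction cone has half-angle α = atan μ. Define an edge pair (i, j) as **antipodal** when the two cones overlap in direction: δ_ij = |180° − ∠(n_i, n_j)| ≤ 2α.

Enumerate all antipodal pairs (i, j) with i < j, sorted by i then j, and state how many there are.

α = atan 0.1 = 5.71°;  2α = 11.42°
n_0 = (+0.8991, -0.4378)
n_1 = (+0.7539, +0.6570)
n_2 = (+0.2231, +0.9748)
n_3 = (-0.2593, +0.9658)
n_4 = (-0.8910, +0.4540)
n_5 = (-0.8641, -0.5033)
n_6 = (-0.1766, -0.9843)
  (0,1): δ = 112.97°  ·
  (0,2): δ = 76.93°  ·
  (0,3): δ = 49.01°  ·
  (0,4): δ = 1.04°  ✓
  (0,5): δ = 56.18°  ·
  (0,6): δ = 105.79°  ·
  (1,2): δ = 143.96°  ·
  (1,3): δ = 116.04°  ·
  (1,4): δ = 68.07°  ·
  (1,5): δ = 10.85°  ✓
  (1,6): δ = 38.76°  ·
  (2,3): δ = 152.08°  ·
  (2,4): δ = 104.11°  ·
  (2,5): δ = 46.89°  ·
  (2,6): δ = 2.72°  ✓
  (3,4): δ = 132.03°  ·
  (3,5): δ = 74.81°  ·
  (3,6): δ = 25.20°  ·
  (4,5): δ = 122.78°  ·
  (4,6): δ = 73.17°  ·
  (5,6): δ = 130.39°  ·
antipodal pairs: 3

count = 3; pairs: (0,4), (1,5), (2,6)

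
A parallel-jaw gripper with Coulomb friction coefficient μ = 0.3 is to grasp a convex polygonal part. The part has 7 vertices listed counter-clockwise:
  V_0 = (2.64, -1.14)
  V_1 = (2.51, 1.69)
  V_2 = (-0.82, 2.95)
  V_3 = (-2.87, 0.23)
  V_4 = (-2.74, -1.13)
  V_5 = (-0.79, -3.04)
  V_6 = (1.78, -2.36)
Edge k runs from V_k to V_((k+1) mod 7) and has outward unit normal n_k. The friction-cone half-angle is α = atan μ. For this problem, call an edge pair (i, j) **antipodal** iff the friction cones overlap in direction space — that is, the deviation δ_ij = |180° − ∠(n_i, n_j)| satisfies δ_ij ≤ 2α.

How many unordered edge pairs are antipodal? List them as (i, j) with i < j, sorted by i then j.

α = atan 0.3 = 16.70°;  2α = 33.40°
n_0 = (+0.9989, +0.0459)
n_1 = (+0.3539, +0.9353)
n_2 = (-0.7986, +0.6019)
n_3 = (-0.9955, -0.0952)
n_4 = (-0.6997, -0.7144)
n_5 = (+0.2558, -0.9667)
n_6 = (+0.8173, -0.5762)
  (0,1): δ = 113.36°  ·
  (0,2): δ = 39.63°  ·
  (0,3): δ = 2.83°  ✓
  (0,4): δ = 42.96°  ·
  (0,5): δ = 102.19°  ·
  (0,6): δ = 142.19°  ·
  (1,2): δ = 106.28°  ·
  (1,3): δ = 63.81°  ·
  (1,4): δ = 23.68°  ✓
  (1,5): δ = 35.55°  ·
  (1,6): δ = 75.54°  ·
  (2,3): δ = 137.54°  ·
  (2,4): δ = 97.40°  ·
  (2,5): δ = 38.18°  ·
  (2,6): δ = 1.82°  ✓
  (3,4): δ = 139.87°  ·
  (3,5): δ = 80.64°  ·
  (3,6): δ = 40.64°  ·
  (4,5): δ = 120.77°  ·
  (4,6): δ = 80.77°  ·
  (5,6): δ = 140.00°  ·
antipodal pairs: 3

count = 3; pairs: (0,3), (1,4), (2,6)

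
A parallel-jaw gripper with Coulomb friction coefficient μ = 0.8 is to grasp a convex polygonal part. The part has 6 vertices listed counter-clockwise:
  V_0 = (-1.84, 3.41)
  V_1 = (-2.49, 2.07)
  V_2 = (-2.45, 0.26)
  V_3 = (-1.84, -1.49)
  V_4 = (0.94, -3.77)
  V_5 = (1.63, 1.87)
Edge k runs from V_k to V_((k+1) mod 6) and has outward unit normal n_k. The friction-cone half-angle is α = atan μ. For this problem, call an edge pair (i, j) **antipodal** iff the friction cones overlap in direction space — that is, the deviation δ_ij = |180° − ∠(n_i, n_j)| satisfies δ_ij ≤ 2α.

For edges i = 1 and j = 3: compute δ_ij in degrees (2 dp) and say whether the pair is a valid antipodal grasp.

α = atan 0.8 = 38.66°;  2α = 77.32°
edge 1: e_1 = (+0.04, -1.81);  n_1 = (-0.9998, -0.0221)
edge 3: e_3 = (+2.78, -2.28);  n_3 = (-0.6341, -0.7732)
∠(n_1, n_3) = 49.38°
δ = |180° − 49.38°| = 130.62°
130.62° > 2α = 77.32°  →  invalid

δ = 130.62°, invalid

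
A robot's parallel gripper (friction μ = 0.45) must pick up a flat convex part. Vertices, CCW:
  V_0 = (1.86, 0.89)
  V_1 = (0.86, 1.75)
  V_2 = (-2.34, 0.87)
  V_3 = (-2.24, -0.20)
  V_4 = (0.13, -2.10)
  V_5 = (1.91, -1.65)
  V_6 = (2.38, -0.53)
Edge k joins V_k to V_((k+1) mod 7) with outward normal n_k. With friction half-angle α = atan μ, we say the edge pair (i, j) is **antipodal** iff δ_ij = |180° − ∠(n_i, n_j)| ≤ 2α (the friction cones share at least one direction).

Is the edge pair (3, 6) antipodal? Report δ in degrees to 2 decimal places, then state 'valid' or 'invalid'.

δ = 31.17°, valid

α = atan 0.45 = 24.23°;  2α = 48.46°
edge 3: e_3 = (+2.37, -1.90);  n_3 = (-0.6255, -0.7802)
edge 6: e_6 = (-0.52, +1.42);  n_6 = (+0.9390, +0.3439)
∠(n_3, n_6) = 148.83°
δ = |180° − 148.83°| = 31.17°
31.17° ≤ 2α = 48.46°  →  valid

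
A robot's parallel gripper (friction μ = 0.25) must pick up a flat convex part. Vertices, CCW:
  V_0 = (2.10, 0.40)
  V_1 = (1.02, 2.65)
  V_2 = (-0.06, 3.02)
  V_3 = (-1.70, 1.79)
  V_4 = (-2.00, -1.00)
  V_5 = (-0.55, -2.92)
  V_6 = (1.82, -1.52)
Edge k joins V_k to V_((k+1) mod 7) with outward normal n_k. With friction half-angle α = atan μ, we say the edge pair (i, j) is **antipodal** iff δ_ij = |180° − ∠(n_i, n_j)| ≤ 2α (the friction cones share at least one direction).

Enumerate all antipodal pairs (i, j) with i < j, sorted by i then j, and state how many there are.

count = 3; pairs: (0,4), (2,5), (3,6)

α = atan 0.25 = 14.04°;  2α = 28.07°
n_0 = (+0.9015, +0.4327)
n_1 = (+0.3241, +0.9460)
n_2 = (-0.6000, +0.8000)
n_3 = (-0.9943, +0.1069)
n_4 = (-0.7980, -0.6027)
n_5 = (+0.5086, -0.8610)
n_6 = (+0.9895, -0.1443)
  (0,1): δ = 134.55°  ·
  (0,2): δ = 78.77°  ·
  (0,3): δ = 31.78°  ·
  (0,4): δ = 11.42°  ✓
  (0,5): δ = 94.93°  ·
  (0,6): δ = 146.06°  ·
  (1,2): δ = 124.22°  ·
  (1,3): δ = 77.23°  ·
  (1,4): δ = 34.03°  ·
  (1,5): δ = 49.48°  ·
  (1,6): δ = 100.61°  ·
  (2,3): δ = 133.01°  ·
  (2,4): δ = 89.81°  ·
  (2,5): δ = 6.30°  ✓
  (2,6): δ = 44.83°  ·
  (3,4): δ = 136.80°  ·
  (3,5): δ = 53.29°  ·
  (3,6): δ = 2.16°  ✓
  (4,5): δ = 96.49°  ·
  (4,6): δ = 45.36°  ·
  (5,6): δ = 128.87°  ·
antipodal pairs: 3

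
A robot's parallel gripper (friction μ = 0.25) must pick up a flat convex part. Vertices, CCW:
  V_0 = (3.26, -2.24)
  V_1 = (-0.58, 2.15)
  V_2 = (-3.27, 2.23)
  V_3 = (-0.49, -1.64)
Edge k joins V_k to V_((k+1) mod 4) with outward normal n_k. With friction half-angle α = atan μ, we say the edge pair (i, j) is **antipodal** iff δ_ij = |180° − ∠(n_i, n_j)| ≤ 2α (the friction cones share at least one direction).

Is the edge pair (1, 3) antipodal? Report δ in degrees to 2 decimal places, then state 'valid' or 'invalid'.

α = atan 0.25 = 14.04°;  2α = 28.07°
edge 1: e_1 = (-2.69, +0.08);  n_1 = (+0.0297, +0.9996)
edge 3: e_3 = (+3.75, -0.60);  n_3 = (-0.1580, -0.9874)
∠(n_1, n_3) = 172.61°
δ = |180° − 172.61°| = 7.39°
7.39° ≤ 2α = 28.07°  →  valid

δ = 7.39°, valid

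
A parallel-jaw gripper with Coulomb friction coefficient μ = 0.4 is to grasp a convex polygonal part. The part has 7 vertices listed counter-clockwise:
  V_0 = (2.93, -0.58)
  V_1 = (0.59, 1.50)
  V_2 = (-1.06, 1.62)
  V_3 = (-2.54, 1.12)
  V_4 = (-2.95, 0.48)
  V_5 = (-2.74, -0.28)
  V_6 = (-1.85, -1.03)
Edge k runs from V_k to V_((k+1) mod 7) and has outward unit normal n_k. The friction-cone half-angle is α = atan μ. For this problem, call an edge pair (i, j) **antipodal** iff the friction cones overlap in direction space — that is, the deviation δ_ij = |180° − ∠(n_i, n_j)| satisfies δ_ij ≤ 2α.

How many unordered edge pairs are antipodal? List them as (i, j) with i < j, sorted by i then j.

count = 5; pairs: (0,4), (0,5), (1,5), (1,6), (2,6)

α = atan 0.4 = 21.80°;  2α = 43.60°
n_0 = (+0.6644, +0.7474)
n_1 = (+0.0725, +0.9974)
n_2 = (-0.3201, +0.9474)
n_3 = (-0.8420, +0.5394)
n_4 = (-0.9639, -0.2663)
n_5 = (-0.6444, -0.7647)
n_6 = (+0.0937, -0.9956)
  (0,1): δ = 142.53°  ·
  (0,2): δ = 119.70°  ·
  (0,3): δ = 81.01°  ·
  (0,4): δ = 32.92°  ✓
  (0,5): δ = 1.51°  ✓
  (0,6): δ = 47.01°  ·
  (1,2): δ = 157.17°  ·
  (1,3): δ = 118.48°  ·
  (1,4): δ = 70.39°  ·
  (1,5): δ = 35.96°  ✓
  (1,6): δ = 9.54°  ✓
  (2,3): δ = 141.31°  ·
  (2,4): δ = 93.22°  ·
  (2,5): δ = 58.79°  ·
  (2,6): δ = 13.29°  ✓
  (3,4): δ = 131.91°  ·
  (3,5): δ = 97.48°  ·
  (3,6): δ = 51.98°  ·
  (4,5): δ = 145.57°  ·
  (4,6): δ = 100.07°  ·
  (5,6): δ = 134.50°  ·
antipodal pairs: 5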